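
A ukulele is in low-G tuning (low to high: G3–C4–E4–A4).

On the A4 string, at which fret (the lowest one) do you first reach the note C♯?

From A4, count semitones up the chromatic scale until reaching C♯: A–A#–B–C–C# — 4 steps.

4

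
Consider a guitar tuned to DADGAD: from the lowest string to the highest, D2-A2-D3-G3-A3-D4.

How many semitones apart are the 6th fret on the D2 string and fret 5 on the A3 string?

D2 at fret 6 → G♯2 (MIDI 44); A3 at fret 5 → D4 (MIDI 62).
44 − 62 = -18, so the two pitches are 18 semitones apart, with D4 the higher.

18 semitones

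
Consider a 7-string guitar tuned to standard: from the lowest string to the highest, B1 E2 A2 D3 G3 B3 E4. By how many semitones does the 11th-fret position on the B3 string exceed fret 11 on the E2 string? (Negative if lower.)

B3 at fret 11 → A#4 (MIDI 70); E2 at fret 11 → D#3 (MIDI 51).
70 − 51 = 19, so the two pitches are 19 semitones apart.

19 semitones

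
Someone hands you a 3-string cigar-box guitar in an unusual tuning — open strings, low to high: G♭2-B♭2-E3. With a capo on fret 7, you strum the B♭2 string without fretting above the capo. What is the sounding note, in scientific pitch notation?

The capo raises the open B♭2 by 7 semitones to F3; fretting 0 more gives B♭2 + 7 + 0 = B♭2 + 7 semitones = F3.

F3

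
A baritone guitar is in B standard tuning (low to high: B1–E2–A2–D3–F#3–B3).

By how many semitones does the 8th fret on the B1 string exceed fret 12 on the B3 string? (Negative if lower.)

-28 semitones

B1 at fret 8 → G2 (MIDI 43); B3 at fret 12 → B4 (MIDI 71).
43 − 71 = -28, so the two pitches are 28 semitones apart.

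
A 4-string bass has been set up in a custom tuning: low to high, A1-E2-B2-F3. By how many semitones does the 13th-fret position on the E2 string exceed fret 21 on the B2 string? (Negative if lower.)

E2 at fret 13 → F3 (MIDI 53); B2 at fret 21 → Ab4 (MIDI 68).
53 − 68 = -15, so the two pitches are 15 semitones apart.

-15 semitones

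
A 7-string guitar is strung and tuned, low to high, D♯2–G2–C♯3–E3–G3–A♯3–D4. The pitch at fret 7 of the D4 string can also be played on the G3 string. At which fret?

D4 at fret 7 is D4 + 7 semitones = A4.
The open G3 string is 7 semitones below the open D4, so the same pitch on the G3 string lies at fret 7 + 7 = 14.

14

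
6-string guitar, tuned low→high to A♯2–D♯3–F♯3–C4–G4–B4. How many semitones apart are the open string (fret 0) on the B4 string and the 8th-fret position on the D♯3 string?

12 semitones

B4 at fret 0 → B4 (MIDI 71); D♯3 at fret 8 → B3 (MIDI 59).
71 − 59 = 12, so the two pitches are 12 semitones apart, with B4 the higher.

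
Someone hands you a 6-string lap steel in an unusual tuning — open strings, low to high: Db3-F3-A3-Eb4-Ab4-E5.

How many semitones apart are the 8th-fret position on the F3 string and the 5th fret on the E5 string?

20 semitones

F3 at fret 8 → Db4 (MIDI 61); E5 at fret 5 → A5 (MIDI 81).
61 − 81 = -20, so the two pitches are 20 semitones apart, with A5 the higher.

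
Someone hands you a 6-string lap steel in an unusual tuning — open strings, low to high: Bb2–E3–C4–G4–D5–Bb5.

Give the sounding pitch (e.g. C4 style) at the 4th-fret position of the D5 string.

Gb5

Each fret is one semitone, so D5 + 4 = Gb5.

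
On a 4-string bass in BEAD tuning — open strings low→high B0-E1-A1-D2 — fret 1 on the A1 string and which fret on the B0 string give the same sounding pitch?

11

A1 at fret 1 is A1 + 1 semitone = A#1.
The open B0 string is 10 semitones below the open A1, so the same pitch on the B0 string lies at fret 1 + 10 = 11.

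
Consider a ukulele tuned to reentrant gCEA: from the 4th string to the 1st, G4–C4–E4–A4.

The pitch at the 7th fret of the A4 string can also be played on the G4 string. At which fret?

Fret 7 on A4 is MIDI 69 + 7 = 76 (E5). On the G4 string (open MIDI 67), that pitch is 76 − 67 = fret 9.

9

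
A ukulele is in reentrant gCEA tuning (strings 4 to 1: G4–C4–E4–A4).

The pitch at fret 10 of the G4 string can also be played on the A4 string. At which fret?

G4 at fret 10 is G4 + 10 semitones = F5.
The open A4 string is 2 semitones above the open G4, so the same pitch on the A4 string lies at fret 10 − 2 = 8.

8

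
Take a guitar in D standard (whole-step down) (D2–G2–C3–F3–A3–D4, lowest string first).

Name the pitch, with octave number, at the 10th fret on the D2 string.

C3

Each fret is one semitone, so D2 + 10 = C3.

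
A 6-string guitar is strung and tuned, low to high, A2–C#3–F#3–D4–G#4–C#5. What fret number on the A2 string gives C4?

C4 is 15 semitones above the open A2 (A–A#–B–C–…–A#–B–C), so it sits at fret 15.

15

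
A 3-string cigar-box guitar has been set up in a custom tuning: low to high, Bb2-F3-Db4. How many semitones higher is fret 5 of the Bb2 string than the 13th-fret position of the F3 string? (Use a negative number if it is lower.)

-15 semitones

Bb2 at fret 5 → Eb3 (MIDI 51); F3 at fret 13 → Gb4 (MIDI 66).
51 − 66 = -15, so the two pitches are 15 semitones apart.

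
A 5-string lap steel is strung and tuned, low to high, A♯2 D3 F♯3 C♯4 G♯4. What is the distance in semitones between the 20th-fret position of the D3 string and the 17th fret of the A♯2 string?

D3 at fret 20 → A♯4 (MIDI 70); A♯2 at fret 17 → D♯4 (MIDI 63).
70 − 63 = 7, so the two pitches are 7 semitones apart, with A♯4 the higher.

7 semitones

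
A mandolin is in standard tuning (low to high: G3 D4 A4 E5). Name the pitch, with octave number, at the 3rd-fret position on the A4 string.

C5

The open A4 string plus 3 semitones: A–A#–B–C.
The walk passes from B into C once, so the octave number goes from 4 to 5.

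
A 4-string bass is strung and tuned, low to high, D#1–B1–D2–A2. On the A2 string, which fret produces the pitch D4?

D4 is 17 semitones above the open A2 (A–A#–B–C–…–C–C#–D), so it sits at fret 17.

17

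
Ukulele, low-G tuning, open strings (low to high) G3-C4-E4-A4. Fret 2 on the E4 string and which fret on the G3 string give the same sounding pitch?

Fret 2 on E4 is MIDI 64 + 2 = 66 (F#4). On the G3 string (open MIDI 55), that pitch is 66 − 55 = fret 11.

11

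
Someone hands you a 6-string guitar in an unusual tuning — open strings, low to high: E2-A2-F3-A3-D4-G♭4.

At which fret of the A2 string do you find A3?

A3 is 12 semitones above the open A2 (A–Bb–B–C–…–G–Ab–A), so it sits at fret 12.

12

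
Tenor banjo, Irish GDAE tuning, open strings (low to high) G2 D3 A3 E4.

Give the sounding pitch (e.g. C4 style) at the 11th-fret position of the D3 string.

Each fret is one semitone, so D3 + 11 = C#4.
(Equivalently spelled Db4.)

C#4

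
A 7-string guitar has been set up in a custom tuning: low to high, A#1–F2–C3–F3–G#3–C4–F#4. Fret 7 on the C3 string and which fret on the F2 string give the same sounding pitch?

14

Fret 7 on C3 is MIDI 48 + 7 = 55 (G3). On the F2 string (open MIDI 41), that pitch is 55 − 41 = fret 14.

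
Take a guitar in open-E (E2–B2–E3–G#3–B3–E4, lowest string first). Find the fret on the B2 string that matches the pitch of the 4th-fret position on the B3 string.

Fret 4 on B3 is MIDI 59 + 4 = 63 (D#4). On the B2 string (open MIDI 47), that pitch is 63 − 47 = fret 16.

16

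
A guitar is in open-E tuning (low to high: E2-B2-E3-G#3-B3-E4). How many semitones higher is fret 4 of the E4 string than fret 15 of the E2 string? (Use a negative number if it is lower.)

13 semitones

E4 at fret 4 → G#4 (MIDI 68); E2 at fret 15 → G3 (MIDI 55).
68 − 55 = 13, so the two pitches are 13 semitones apart.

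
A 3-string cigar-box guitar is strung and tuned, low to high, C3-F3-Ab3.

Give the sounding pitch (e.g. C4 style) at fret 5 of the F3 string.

The open F3 string plus 5 semitones: F–Gb–G–Ab–A–Bb.
No B→C boundary is crossed, so the octave stays at 3.
(Equivalently spelled A#3.)

Bb3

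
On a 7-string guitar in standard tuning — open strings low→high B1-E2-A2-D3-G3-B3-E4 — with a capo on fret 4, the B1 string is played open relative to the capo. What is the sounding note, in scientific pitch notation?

The capo raises the open B1 by 4 semitones to D♯2; fretting 0 more gives B1 + 4 + 0 = B1 + 4 semitones = D♯2.
(Also written E♭.)

D♯2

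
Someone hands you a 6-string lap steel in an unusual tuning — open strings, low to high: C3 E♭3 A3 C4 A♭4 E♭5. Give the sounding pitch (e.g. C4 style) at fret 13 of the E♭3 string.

E4

The open E♭3 string plus 13 semitones: Eb–E–F–Gb–…–D–Eb–E.
The walk passes from B into C once, so the octave number goes from 3 to 4.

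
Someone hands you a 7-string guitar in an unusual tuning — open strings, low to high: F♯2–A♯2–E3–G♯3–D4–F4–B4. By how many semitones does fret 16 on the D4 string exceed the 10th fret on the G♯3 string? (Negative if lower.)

12 semitones

D4 at fret 16 → F♯5 (MIDI 78); G♯3 at fret 10 → F♯4 (MIDI 66).
78 − 66 = 12, so the two pitches are 12 semitones apart.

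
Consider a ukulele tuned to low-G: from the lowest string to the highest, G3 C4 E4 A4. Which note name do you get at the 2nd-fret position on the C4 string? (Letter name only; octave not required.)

C4 is MIDI 60. Adding 2 gives 62; 62 mod 12 = 2, i.e. D.

D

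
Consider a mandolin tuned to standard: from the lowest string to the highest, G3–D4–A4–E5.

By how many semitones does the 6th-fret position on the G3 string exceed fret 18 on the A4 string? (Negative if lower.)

G3 at fret 6 → C#4 (MIDI 61); A4 at fret 18 → D#6 (MIDI 87).
61 − 87 = -26, so the two pitches are 26 semitones apart.

-26 semitones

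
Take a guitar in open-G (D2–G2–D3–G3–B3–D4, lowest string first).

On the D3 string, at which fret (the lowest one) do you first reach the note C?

10

From D3, count semitones up the chromatic scale until reaching C: D–D#–E–F–…–A#–B–C — 10 steps.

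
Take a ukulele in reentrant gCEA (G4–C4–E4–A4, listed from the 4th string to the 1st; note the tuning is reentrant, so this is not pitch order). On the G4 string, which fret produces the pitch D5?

7

D5 is 7 semitones above the open G4 (G–G#–A–A#–B–C–C#–D), so it sits at fret 7.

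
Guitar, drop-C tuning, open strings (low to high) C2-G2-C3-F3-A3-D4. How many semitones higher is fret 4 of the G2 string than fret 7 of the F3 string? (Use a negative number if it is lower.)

-13 semitones

G2 at fret 4 → B2 (MIDI 47); F3 at fret 7 → C4 (MIDI 60).
47 − 60 = -13, so the two pitches are 13 semitones apart.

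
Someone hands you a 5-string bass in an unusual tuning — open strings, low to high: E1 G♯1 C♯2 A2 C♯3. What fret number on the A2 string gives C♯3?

4

C♯3 is 4 semitones above the open A2 (A–A#–B–C–C#), so it sits at fret 4.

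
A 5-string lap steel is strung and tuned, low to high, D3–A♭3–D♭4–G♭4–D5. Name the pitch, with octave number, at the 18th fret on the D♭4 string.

The open D♭4 string plus 18 semitones: Db–D–Eb–E–…–F–Gb–G.
The walk passes from B into C once, so the octave number goes from 4 to 5.

G5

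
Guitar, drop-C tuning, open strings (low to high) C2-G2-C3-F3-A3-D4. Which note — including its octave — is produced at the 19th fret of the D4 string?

A5

D4 is MIDI 62. Adding 19 gives 81, which is A5.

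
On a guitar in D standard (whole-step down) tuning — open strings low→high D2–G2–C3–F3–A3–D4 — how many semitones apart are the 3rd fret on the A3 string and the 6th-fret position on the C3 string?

A3 at fret 3 → C4 (MIDI 60); C3 at fret 6 → F♯3 (MIDI 54).
60 − 54 = 6, so the two pitches are 6 semitones apart, with C4 the higher.

6 semitones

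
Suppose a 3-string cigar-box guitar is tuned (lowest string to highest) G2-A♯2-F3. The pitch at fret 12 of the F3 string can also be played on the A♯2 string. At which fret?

19

F3 at fret 12 is F3 + 12 semitones = F4.
The open A♯2 string is 7 semitones below the open F3, so the same pitch on the A♯2 string lies at fret 12 + 7 = 19.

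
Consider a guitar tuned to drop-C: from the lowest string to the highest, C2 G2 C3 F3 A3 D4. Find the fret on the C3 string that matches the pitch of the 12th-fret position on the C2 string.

0

C2 at fret 12 is C2 + 12 semitones = C3.
The open C3 string is 12 semitones above the open C2, so the same pitch on the C3 string lies at fret 12 − 12 = 0.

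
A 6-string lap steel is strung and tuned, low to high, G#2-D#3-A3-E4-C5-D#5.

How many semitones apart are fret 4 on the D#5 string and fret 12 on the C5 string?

5 semitones

D#5 at fret 4 → G5 (MIDI 79); C5 at fret 12 → C6 (MIDI 84).
79 − 84 = -5, so the two pitches are 5 semitones apart, with C6 the higher.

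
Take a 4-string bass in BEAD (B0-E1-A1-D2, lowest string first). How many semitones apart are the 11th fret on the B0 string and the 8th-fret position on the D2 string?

B0 at fret 11 → A#1 (MIDI 34); D2 at fret 8 → A#2 (MIDI 46).
34 − 46 = -12, so the two pitches are 12 semitones apart, with A#2 the higher.

12 semitones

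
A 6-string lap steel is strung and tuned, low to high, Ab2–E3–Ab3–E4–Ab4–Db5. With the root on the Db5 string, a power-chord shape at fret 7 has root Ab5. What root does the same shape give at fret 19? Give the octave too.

Moving from fret 7 to fret 19 shifts the root by 12 semitones.
Ab5 up 12 semitones is Ab6.

Ab6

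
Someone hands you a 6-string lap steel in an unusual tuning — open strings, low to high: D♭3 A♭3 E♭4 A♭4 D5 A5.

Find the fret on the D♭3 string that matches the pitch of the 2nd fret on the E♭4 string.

16

E♭4 at fret 2 is E♭4 + 2 semitones = F4.
The open D♭3 string is 14 semitones below the open E♭4, so the same pitch on the D♭3 string lies at fret 2 + 14 = 16.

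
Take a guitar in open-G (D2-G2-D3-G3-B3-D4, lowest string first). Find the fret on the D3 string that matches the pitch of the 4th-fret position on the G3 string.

G3 at fret 4 is G3 + 4 semitones = B3.
The open D3 string is 5 semitones below the open G3, so the same pitch on the D3 string lies at fret 4 + 5 = 9.

9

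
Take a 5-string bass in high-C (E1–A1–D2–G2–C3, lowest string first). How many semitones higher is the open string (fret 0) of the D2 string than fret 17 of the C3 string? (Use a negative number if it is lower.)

D2 at fret 0 → D2 (MIDI 38); C3 at fret 17 → F4 (MIDI 65).
38 − 65 = -27, so the two pitches are 27 semitones apart.

-27 semitones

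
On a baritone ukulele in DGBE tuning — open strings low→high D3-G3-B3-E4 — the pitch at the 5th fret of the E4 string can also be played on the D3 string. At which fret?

E4 at fret 5 is E4 + 5 semitones = A4.
The open D3 string is 14 semitones below the open E4, so the same pitch on the D3 string lies at fret 5 + 14 = 19.

19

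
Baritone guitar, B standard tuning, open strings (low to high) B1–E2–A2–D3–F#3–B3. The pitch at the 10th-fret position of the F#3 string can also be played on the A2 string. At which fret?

F#3 at fret 10 is F#3 + 10 semitones = E4.
The open A2 string is 9 semitones below the open F#3, so the same pitch on the A2 string lies at fret 10 + 9 = 19.

19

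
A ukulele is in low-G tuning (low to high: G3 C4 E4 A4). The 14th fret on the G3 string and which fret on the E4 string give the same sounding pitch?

5

G3 at fret 14 is G3 + 14 semitones = A4.
The open E4 string is 9 semitones above the open G3, so the same pitch on the E4 string lies at fret 14 − 9 = 5.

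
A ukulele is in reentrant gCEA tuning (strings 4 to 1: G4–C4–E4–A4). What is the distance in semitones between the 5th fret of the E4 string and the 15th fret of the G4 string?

13 semitones

E4 at fret 5 → A4 (MIDI 69); G4 at fret 15 → A♯5 (MIDI 82).
69 − 82 = -13, so the two pitches are 13 semitones apart, with A♯5 the higher.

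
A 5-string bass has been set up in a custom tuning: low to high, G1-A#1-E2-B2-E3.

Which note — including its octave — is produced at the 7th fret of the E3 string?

Each fret is one semitone, so E3 + 7 = B3.

B3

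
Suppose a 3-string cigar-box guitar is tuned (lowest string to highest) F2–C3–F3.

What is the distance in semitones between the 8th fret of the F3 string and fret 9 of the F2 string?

11 semitones

F3 at fret 8 → Db4 (MIDI 61); F2 at fret 9 → D3 (MIDI 50).
61 − 50 = 11, so the two pitches are 11 semitones apart, with Db4 the higher.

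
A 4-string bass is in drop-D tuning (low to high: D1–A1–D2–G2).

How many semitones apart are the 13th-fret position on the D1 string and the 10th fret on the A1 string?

4 semitones

D1 at fret 13 → D♯2 (MIDI 39); A1 at fret 10 → G2 (MIDI 43).
39 − 43 = -4, so the two pitches are 4 semitones apart, with G2 the higher.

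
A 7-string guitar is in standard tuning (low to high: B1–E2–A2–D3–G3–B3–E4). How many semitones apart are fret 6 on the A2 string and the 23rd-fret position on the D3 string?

A2 at fret 6 → D#3 (MIDI 51); D3 at fret 23 → C#5 (MIDI 73).
51 − 73 = -22, so the two pitches are 22 semitones apart, with C#5 the higher.

22 semitones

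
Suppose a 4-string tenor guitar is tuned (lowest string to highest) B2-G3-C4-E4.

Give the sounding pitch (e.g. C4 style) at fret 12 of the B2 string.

The open B2 string plus 12 semitones: B–C–C#–D–…–A–A#–B.
The walk passes from B into C once, so the octave number goes from 2 to 3.

B3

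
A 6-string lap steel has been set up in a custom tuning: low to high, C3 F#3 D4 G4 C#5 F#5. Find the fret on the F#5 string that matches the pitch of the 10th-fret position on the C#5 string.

5

C#5 at fret 10 is C#5 + 10 semitones = B5.
The open F#5 string is 5 semitones above the open C#5, so the same pitch on the F#5 string lies at fret 10 − 5 = 5.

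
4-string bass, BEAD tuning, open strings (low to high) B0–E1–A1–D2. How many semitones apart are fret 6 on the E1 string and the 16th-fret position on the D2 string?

E1 at fret 6 → A#1 (MIDI 34); D2 at fret 16 → F#3 (MIDI 54).
34 − 54 = -20, so the two pitches are 20 semitones apart, with F#3 the higher.

20 semitones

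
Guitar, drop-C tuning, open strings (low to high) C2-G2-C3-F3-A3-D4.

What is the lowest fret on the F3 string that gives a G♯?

From F3, count semitones up the chromatic scale until reaching G♯: F–F#–G–G# — 3 steps.

3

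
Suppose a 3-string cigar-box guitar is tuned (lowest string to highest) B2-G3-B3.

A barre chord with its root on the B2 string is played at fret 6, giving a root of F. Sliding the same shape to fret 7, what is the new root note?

Moving from fret 6 to fret 7 shifts the root by 1 semitone.
F up 1 semitone is F♯.

F♯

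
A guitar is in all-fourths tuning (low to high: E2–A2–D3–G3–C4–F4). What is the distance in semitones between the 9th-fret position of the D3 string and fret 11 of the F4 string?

D3 at fret 9 → B3 (MIDI 59); F4 at fret 11 → E5 (MIDI 76).
59 − 76 = -17, so the two pitches are 17 semitones apart, with E5 the higher.

17 semitones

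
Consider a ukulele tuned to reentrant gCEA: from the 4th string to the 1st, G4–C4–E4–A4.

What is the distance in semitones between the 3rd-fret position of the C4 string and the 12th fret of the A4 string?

C4 at fret 3 → D♯4 (MIDI 63); A4 at fret 12 → A5 (MIDI 81).
63 − 81 = -18, so the two pitches are 18 semitones apart, with A5 the higher.

18 semitones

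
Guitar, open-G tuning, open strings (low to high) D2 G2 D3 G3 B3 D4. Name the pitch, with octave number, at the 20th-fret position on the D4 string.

Each fret is one semitone, so D4 + 20 = A#5.
(Equivalently spelled Bb5.)

A#5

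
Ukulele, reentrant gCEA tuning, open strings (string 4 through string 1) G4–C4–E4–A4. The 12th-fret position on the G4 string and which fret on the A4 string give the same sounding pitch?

10

G4 at fret 12 is G4 + 12 semitones = G5.
The open A4 string is 2 semitones above the open G4, so the same pitch on the A4 string lies at fret 12 − 2 = 10.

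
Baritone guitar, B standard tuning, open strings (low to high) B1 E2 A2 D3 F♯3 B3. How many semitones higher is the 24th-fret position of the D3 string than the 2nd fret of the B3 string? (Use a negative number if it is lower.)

13 semitones

D3 at fret 24 → D5 (MIDI 74); B3 at fret 2 → C♯4 (MIDI 61).
74 − 61 = 13, so the two pitches are 13 semitones apart.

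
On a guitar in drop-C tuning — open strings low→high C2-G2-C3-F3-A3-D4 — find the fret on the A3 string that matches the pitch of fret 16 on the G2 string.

G2 at fret 16 is G2 + 16 semitones = B3.
The open A3 string is 14 semitones above the open G2, so the same pitch on the A3 string lies at fret 16 − 14 = 2.

2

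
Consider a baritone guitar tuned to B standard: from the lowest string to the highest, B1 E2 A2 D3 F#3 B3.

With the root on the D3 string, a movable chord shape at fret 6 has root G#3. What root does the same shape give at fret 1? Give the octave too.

Moving from fret 6 to fret 1 shifts the root by -5 semitones.
G#3 down 5 semitones is D#3.

D#3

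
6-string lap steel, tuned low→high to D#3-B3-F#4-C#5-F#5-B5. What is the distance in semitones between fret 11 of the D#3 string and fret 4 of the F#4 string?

8 semitones

D#3 at fret 11 → D4 (MIDI 62); F#4 at fret 4 → A#4 (MIDI 70).
62 − 70 = -8, so the two pitches are 8 semitones apart, with A#4 the higher.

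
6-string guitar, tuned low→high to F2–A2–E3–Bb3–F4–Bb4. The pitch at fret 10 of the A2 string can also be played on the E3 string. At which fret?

3

A2 at fret 10 is A2 + 10 semitones = G3.
The open E3 string is 7 semitones above the open A2, so the same pitch on the E3 string lies at fret 10 − 7 = 3.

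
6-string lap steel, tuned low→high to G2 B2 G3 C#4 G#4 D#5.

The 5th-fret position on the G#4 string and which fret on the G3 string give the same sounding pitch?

18

Fret 5 on G#4 is MIDI 68 + 5 = 73 (C#5). On the G3 string (open MIDI 55), that pitch is 73 − 55 = fret 18.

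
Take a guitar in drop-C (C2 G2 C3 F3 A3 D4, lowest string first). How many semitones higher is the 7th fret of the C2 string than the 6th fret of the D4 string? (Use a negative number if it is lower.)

C2 at fret 7 → G2 (MIDI 43); D4 at fret 6 → G#4 (MIDI 68).
43 − 68 = -25, so the two pitches are 25 semitones apart.

-25 semitones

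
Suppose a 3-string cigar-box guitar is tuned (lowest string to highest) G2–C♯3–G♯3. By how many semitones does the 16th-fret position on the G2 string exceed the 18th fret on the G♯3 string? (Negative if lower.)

-15 semitones

G2 at fret 16 → B3 (MIDI 59); G♯3 at fret 18 → D5 (MIDI 74).
59 − 74 = -15, so the two pitches are 15 semitones apart.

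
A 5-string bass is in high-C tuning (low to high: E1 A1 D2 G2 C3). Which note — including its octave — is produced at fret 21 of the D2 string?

B3

D2 is MIDI 38. Adding 21 gives 59, which is B3.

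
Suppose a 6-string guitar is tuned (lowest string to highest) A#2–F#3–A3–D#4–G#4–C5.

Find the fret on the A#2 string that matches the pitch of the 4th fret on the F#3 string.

Fret 4 on F#3 is MIDI 54 + 4 = 58 (A#3). On the A#2 string (open MIDI 46), that pitch is 58 − 46 = fret 12.

12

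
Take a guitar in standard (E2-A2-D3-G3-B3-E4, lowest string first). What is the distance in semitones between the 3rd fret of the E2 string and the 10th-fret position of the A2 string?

E2 at fret 3 → G2 (MIDI 43); A2 at fret 10 → G3 (MIDI 55).
43 − 55 = -12, so the two pitches are 12 semitones apart, with G3 the higher.

12 semitones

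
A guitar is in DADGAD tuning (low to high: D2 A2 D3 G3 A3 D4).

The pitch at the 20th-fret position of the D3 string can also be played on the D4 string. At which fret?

8

D3 at fret 20 is D3 + 20 semitones = A♯4.
The open D4 string is 12 semitones above the open D3, so the same pitch on the D4 string lies at fret 20 − 12 = 8.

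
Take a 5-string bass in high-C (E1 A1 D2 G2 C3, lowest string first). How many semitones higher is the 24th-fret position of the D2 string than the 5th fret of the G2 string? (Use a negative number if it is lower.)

D2 at fret 24 → D4 (MIDI 62); G2 at fret 5 → C3 (MIDI 48).
62 − 48 = 14, so the two pitches are 14 semitones apart.

14 semitones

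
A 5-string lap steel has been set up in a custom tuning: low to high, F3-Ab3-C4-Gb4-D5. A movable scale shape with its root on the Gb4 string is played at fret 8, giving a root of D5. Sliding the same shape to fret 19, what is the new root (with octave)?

Db6

Moving from fret 8 to fret 19 shifts the root by 11 semitones.
D5 up 11 semitones is Db6.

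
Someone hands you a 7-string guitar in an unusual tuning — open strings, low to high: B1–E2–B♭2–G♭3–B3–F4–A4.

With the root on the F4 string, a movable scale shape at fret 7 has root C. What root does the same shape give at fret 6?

B

Moving from fret 7 to fret 6 shifts the root by -1 semitone.
C down 1 semitone is B.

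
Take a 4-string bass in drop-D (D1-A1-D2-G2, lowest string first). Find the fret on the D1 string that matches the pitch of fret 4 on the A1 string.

A1 at fret 4 is A1 + 4 semitones = C#2.
The open D1 string is 7 semitones below the open A1, so the same pitch on the D1 string lies at fret 4 + 7 = 11.

11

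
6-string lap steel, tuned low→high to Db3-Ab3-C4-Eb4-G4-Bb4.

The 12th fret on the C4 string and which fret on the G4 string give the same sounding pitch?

C4 at fret 12 is C4 + 12 semitones = C5.
The open G4 string is 7 semitones above the open C4, so the same pitch on the G4 string lies at fret 12 − 7 = 5.

5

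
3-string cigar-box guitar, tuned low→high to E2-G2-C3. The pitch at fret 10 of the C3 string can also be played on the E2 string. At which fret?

18

C3 at fret 10 is C3 + 10 semitones = Bb3.
The open E2 string is 8 semitones below the open C3, so the same pitch on the E2 string lies at fret 10 + 8 = 18.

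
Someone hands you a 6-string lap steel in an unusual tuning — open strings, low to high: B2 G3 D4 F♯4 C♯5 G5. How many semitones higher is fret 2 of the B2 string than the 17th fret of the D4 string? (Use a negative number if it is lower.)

B2 at fret 2 → C♯3 (MIDI 49); D4 at fret 17 → G5 (MIDI 79).
49 − 79 = -30, so the two pitches are 30 semitones apart.

-30 semitones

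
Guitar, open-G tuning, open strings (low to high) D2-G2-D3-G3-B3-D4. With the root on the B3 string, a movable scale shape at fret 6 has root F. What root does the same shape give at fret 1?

Moving from fret 6 to fret 1 shifts the root by -5 semitones.
F down 5 semitones is C.

C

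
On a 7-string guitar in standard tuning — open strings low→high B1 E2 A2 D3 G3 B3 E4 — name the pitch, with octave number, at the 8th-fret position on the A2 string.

F3

A2 is MIDI 45. Adding 8 gives 53, which is F3.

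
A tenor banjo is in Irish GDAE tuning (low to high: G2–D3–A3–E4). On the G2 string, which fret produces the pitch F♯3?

11

F♯3 is 11 semitones above the open G2 (G–G#–A–A#–…–E–F–F#), so it sits at fret 11.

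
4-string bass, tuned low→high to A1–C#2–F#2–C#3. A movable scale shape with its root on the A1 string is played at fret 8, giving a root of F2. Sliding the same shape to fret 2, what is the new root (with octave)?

Moving from fret 8 to fret 2 shifts the root by -6 semitones.
F2 down 6 semitones is B1.

B1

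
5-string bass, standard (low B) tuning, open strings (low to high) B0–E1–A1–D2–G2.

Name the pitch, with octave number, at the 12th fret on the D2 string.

D3

D2 is MIDI 38. Adding 12 gives 50, which is D3.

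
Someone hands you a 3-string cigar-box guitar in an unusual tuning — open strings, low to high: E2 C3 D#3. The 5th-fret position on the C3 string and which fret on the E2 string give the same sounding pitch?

13

Fret 5 on C3 is MIDI 48 + 5 = 53 (F3). On the E2 string (open MIDI 40), that pitch is 53 − 40 = fret 13.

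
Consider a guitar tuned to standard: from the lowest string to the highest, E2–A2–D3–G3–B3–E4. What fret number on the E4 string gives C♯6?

21

C♯6 is 21 semitones above the open E4 (E–F–F#–G–…–B–C–C#), so it sits at fret 21.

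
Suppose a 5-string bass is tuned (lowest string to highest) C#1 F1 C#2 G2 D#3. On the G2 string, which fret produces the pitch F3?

F3 is 10 semitones above the open G2 (G–G#–A–A#–…–D#–E–F), so it sits at fret 10.

10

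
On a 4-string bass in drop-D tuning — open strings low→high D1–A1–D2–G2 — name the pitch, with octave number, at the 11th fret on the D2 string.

D2 is MIDI 38. Adding 11 gives 49, which is C#3.
(Equivalently spelled Db3.)

C#3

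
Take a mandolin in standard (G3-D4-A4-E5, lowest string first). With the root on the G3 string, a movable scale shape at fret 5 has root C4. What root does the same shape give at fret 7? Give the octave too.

Moving from fret 5 to fret 7 shifts the root by 2 semitones.
C4 up 2 semitones is D4.

D4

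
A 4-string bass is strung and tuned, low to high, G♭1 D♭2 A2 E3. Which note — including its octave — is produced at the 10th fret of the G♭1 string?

Each fret is one semitone, so G♭1 + 10 = E2.

E2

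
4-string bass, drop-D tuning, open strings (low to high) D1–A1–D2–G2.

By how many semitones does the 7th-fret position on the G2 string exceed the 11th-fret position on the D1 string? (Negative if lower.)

G2 at fret 7 → D3 (MIDI 50); D1 at fret 11 → C♯2 (MIDI 37).
50 − 37 = 13, so the two pitches are 13 semitones apart.

13 semitones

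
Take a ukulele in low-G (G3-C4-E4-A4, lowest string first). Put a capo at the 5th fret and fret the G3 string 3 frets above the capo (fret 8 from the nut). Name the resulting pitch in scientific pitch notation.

D♯4

The capo raises the open G3 by 5 semitones to C4; fretting 3 more gives G3 + 5 + 3 = G3 + 8 semitones = D♯4.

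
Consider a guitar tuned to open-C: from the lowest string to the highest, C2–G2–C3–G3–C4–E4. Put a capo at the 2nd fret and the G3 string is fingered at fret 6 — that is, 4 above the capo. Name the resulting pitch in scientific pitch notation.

The capo raises the open G3 by 2 semitones to A3; fretting 4 more gives G3 + 2 + 4 = G3 + 6 semitones = C#4.

C#4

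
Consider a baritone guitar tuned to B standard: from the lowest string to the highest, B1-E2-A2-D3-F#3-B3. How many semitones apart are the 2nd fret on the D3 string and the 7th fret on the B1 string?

10 semitones

D3 at fret 2 → E3 (MIDI 52); B1 at fret 7 → F#2 (MIDI 42).
52 − 42 = 10, so the two pitches are 10 semitones apart, with E3 the higher.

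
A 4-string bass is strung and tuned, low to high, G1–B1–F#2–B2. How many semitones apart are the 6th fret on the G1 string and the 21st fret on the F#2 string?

G1 at fret 6 → C#2 (MIDI 37); F#2 at fret 21 → D#4 (MIDI 63).
37 − 63 = -26, so the two pitches are 26 semitones apart, with D#4 the higher.

26 semitones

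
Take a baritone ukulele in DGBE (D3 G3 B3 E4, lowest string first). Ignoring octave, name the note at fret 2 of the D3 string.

Each fret is one semitone, so D3 + 2 = E.

E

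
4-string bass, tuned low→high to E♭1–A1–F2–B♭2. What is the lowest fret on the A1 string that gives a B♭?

From A1, count semitones up the chromatic scale until reaching B♭: A–Bb — 1 step.

1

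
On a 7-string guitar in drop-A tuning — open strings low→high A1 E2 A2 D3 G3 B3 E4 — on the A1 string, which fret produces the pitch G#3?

23

G#3 is 23 semitones above the open A1 (A–A#–B–C–…–F#–G–G#), so it sits at fret 23.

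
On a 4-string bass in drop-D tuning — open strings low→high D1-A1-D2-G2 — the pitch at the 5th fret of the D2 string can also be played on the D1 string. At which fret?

D2 at fret 5 is D2 + 5 semitones = G2.
The open D1 string is 12 semitones below the open D2, so the same pitch on the D1 string lies at fret 5 + 12 = 17.

17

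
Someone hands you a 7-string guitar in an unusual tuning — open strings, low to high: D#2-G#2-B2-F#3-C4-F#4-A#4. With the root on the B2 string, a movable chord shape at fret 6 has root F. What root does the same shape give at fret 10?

Moving from fret 6 to fret 10 shifts the root by 4 semitones.
F up 4 semitones is A.

A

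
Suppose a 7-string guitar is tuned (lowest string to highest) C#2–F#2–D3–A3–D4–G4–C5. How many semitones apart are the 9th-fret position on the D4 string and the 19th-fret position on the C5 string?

D4 at fret 9 → B4 (MIDI 71); C5 at fret 19 → G6 (MIDI 91).
71 − 91 = -20, so the two pitches are 20 semitones apart, with G6 the higher.

20 semitones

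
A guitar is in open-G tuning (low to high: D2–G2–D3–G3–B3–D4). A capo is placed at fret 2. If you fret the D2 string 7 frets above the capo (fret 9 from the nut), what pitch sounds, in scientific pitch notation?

The capo raises the open D2 by 2 semitones to E2; fretting 7 more gives D2 + 2 + 7 = D2 + 9 semitones = B2.

B2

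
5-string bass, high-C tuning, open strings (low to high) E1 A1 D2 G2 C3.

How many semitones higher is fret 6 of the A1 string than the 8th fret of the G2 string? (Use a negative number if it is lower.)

-12 semitones

A1 at fret 6 → D#2 (MIDI 39); G2 at fret 8 → D#3 (MIDI 51).
39 − 51 = -12, so the two pitches are 12 semitones apart.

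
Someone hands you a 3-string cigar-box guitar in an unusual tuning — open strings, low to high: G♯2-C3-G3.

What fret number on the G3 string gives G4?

12

G4 is 12 semitones above the open G3 (G–G#–A–A#–…–F–F#–G), so it sits at fret 12.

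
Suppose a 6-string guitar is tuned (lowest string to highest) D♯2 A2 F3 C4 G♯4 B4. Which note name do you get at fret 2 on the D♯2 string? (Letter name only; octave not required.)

F

D♯2 is MIDI 39. Adding 2 gives 41; 41 mod 12 = 5, i.e. F.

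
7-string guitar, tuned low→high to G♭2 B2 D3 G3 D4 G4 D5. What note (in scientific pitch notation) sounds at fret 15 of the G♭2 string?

A3

The open G♭2 string plus 15 semitones: Gb–G–Ab–A–…–G–Ab–A.
The walk passes from B into C once, so the octave number goes from 2 to 3.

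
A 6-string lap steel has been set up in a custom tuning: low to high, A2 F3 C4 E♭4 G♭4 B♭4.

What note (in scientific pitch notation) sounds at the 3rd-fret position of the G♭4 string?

Each fret is one semitone, so G♭4 + 3 = A4.

A4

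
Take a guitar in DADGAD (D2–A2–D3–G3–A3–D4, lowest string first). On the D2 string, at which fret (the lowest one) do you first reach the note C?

10

From D2, count semitones up the chromatic scale until reaching C: D–D#–E–F–…–A#–B–C — 10 steps.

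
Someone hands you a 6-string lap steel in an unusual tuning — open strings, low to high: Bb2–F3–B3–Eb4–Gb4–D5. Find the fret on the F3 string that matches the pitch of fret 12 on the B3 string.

18

Fret 12 on B3 is MIDI 59 + 12 = 71 (B4). On the F3 string (open MIDI 53), that pitch is 71 − 53 = fret 18.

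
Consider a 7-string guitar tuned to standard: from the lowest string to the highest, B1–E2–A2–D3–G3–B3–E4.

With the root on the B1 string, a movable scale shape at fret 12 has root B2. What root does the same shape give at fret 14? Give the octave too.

Moving from fret 12 to fret 14 shifts the root by 2 semitones.
B2 up 2 semitones is C♯3.

C♯3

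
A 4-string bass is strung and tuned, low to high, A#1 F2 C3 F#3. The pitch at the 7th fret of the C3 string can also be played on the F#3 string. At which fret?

C3 at fret 7 is C3 + 7 semitones = G3.
The open F#3 string is 6 semitones above the open C3, so the same pitch on the F#3 string lies at fret 7 − 6 = 1.

1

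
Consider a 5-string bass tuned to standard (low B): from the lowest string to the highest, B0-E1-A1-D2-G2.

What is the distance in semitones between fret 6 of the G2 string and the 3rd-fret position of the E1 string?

G2 at fret 6 → C♯3 (MIDI 49); E1 at fret 3 → G1 (MIDI 31).
49 − 31 = 18, so the two pitches are 18 semitones apart, with C♯3 the higher.

18 semitones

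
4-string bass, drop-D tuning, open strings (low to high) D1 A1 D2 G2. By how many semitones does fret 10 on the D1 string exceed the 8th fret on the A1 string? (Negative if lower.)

D1 at fret 10 → C2 (MIDI 36); A1 at fret 8 → F2 (MIDI 41).
36 − 41 = -5, so the two pitches are 5 semitones apart.

-5 semitones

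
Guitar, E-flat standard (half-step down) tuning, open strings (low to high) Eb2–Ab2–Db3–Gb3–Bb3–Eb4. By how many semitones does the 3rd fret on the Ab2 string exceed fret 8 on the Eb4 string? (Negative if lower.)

Ab2 at fret 3 → B2 (MIDI 47); Eb4 at fret 8 → B4 (MIDI 71).
47 − 71 = -24, so the two pitches are 24 semitones apart.

-24 semitones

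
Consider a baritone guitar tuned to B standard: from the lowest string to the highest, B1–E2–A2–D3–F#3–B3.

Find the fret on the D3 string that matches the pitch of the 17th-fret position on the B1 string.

2

Fret 17 on B1 is MIDI 35 + 17 = 52 (E3). On the D3 string (open MIDI 50), that pitch is 52 − 50 = fret 2.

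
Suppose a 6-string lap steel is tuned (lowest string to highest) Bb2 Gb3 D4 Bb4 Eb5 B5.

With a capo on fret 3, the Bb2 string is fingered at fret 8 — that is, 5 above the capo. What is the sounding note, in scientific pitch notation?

Gb3

The capo raises the open Bb2 by 3 semitones to Db3; fretting 5 more gives Bb2 + 3 + 5 = Bb2 + 8 semitones = Gb3.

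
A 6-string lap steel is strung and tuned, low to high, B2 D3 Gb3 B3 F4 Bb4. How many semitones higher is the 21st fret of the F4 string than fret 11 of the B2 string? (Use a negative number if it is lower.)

F4 at fret 21 → D6 (MIDI 86); B2 at fret 11 → Bb3 (MIDI 58).
86 − 58 = 28, so the two pitches are 28 semitones apart.

28 semitones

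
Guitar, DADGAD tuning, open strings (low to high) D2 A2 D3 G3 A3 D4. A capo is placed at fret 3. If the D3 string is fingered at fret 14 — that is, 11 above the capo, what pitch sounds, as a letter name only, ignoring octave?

The capo raises the open D3 by 3 semitones to F3; fretting 11 more gives D3 + 3 + 11 = D3 + 14 semitones, landing on E.

E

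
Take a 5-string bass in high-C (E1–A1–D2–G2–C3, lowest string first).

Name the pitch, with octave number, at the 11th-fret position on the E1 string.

D#2

E1 is MIDI 28. Adding 11 gives 39, which is D#2.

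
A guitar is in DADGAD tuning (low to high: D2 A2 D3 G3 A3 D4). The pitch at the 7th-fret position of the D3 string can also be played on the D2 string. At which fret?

Fret 7 on D3 is MIDI 50 + 7 = 57 (A3). On the D2 string (open MIDI 38), that pitch is 57 − 38 = fret 19.

19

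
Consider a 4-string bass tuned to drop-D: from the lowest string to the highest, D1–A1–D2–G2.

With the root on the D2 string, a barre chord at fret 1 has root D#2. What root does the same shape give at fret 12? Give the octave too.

D3

Moving from fret 1 to fret 12 shifts the root by 11 semitones.
D#2 up 11 semitones is D3.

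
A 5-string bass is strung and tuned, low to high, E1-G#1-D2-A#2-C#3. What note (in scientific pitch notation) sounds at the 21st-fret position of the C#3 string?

The open C#3 string plus 21 semitones: C#–D–D#–E–…–G#–A–A#.
The walk passes from B into C once, so the octave number goes from 3 to 4.
(Equivalently spelled Bb4.)

A#4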